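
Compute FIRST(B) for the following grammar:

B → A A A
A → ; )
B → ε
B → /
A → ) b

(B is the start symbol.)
FIRST sets of the other non-terminals involved (by the same procedure, iterated to a fixed point):
  FIRST(A) = { ')', ';' }

From B → A A A:
  - A is a non-terminal: add FIRST(A) \ {ε} = { ')', ';' }
    A is not nullable, so stop
From B → ε:
  - ε-production, so ε ∈ FIRST(B)
From B → /:
  - '/' is a terminal: add '/' and stop

Collecting: FIRST(B) = { ')', '/', ';', ε }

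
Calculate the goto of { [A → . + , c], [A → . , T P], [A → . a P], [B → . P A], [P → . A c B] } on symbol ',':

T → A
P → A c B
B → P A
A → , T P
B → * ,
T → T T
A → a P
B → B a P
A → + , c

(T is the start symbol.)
GOTO(I, ',') = CLOSURE({ [A → αX.β] : [A → α.Xβ] ∈ I, X = ',' })

Items with dot before ',', with the dot advanced:
  [A → . , T P] → [A → , . T P]
Closure of the advanced items:
  [A → , . T P] has the dot before T: add [T → . A], [T → . T T]
  [T → . A] has the dot before A: add [A → . , T P], [A → . a P], [A → . + , c]

GOTO = { [A → , . T P], [A → . + , c], [A → . , T P], [A → . a P], [T → . A], [T → . T T] }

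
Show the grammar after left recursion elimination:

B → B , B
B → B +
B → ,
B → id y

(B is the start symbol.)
B → , B'
B → id y B'
B' → , B B'
B' → + B'
B' → ε

B is directly left-recursive. The standard transformation for
  A → A α₁ | ... | A α_m | β₁ | ... | β_n
is
  A  → β₁ A' | ... | β_n A'
  A' → α₁ A' | ... | α_m A' | ε

B → , becomes B → , B'
B → id y becomes B → id y B'
B → B , B becomes B' → , B B'
B → B + becomes B' → + B'
Add B' → ε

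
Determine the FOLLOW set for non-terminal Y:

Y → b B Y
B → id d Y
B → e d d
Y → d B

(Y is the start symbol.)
Y is the start symbol, so $ ∈ FOLLOW(Y).
In Y → b B Y: Y is at the end; this adds FOLLOW(Y) to itself — nothing new
In B → id d Y: Y is at the end, add FOLLOW(B)

The FOLLOW sets referred to above (computed the same way, to a fixed point):
  FOLLOW(B) = { $, 'b', 'd' }

Taking the union: FOLLOW(Y) = { $, 'b', 'd' }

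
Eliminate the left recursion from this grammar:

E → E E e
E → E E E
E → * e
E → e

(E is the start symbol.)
E → * e E'
E → e E'
E' → E e E'
E' → E E E'
E' → ε

E is directly left-recursive. The standard transformation for
  A → A α₁ | ... | A α_m | β₁ | ... | β_n
is
  A  → β₁ A' | ... | β_n A'
  A' → α₁ A' | ... | α_m A' | ε

E → * e becomes E → * e E'
E → e becomes E → e E'
E → E E e becomes E' → E e E'
E → E E E becomes E' → E E E'
Add E' → ε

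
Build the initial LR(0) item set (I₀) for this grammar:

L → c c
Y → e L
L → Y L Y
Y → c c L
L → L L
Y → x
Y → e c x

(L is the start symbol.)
First, augment the grammar with L' → L
I₀ = CLOSURE({ [L' → . L] }):
  [L' → . L] has the dot before L: add [L → . c c], [L → . Y L Y], [L → . L L]
  [L → . Y L Y] has the dot before Y: add [Y → . e L], [Y → . c c L], [Y → . x], [Y → . e c x]
No further items can be added.

I₀ = { [L → . L L], [L → . Y L Y], [L → . c c], [L' → . L], [Y → . c c L], [Y → . e L], [Y → . e c x], [Y → . x] }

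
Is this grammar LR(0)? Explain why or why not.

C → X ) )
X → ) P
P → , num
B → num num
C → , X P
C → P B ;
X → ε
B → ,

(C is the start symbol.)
A grammar is LR(0) if no state in the canonical LR(0) collection has:
  - both a shift item (dot before a terminal) and a complete item (shift-reduce conflict), or
  - two or more complete items (reduce-reduce conflict; the accept item [C' → C .] counts as a complete item here).

Augment with C' → C and build the canonical LR(0) collection (I0 = CLOSURE({[C' → . C]}), then GOTO on every symbol after a dot until no new states appear). It has 18 states:
  I0: { [C → . , X P], [C → . P B ;], [C → . X ) )], [C' → . C], [P → . , num], [X → . ) P], [X → .] }  — shift, reduce
  I1: { [P → . , num], [X → ) . P] }  — shift
  I2: { [C → , . X P], [P → , . num], [X → . ) P], [X → .] }  — shift, reduce
  I3: { [C' → C .] }  — accept
  I4: { [B → . ,], [B → . num num], [C → P . B ;] }  — shift
  I5: { [C → X . ) )] }  — shift
  I6: { [C → X ) . )] }  — shift
  I7: { [C → X ) ) .] }  — reduce
  I8: { [B → , .] }  — reduce
  I9: { [C → P B . ;] }  — shift
  I10: { [B → num . num] }  — shift
  I11: { [B → num num .] }  — reduce
  I12: { [C → P B ; .] }  — reduce
  I13: { [C → , X . P], [P → . , num] }  — shift
  I14: { [P → , num .] }  — reduce
  I15: { [P → , . num] }  — shift
  I16: { [C → , X P .] }  — reduce
  I17: { [X → ) P .] }  — reduce

Conflict in state I0:
  Shift-reduce conflict between [X → .] and [C → . , X P]
So the grammar is NOT LR(0).

Answer: No. Shift-reduce conflict between [X → .] and [C → . , X P]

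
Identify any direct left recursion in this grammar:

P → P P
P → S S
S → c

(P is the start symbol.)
Yes, P is left-recursive

Direct left recursion occurs when N → N α for some non-terminal N (the right-hand side begins with the left-hand side itself).

P → P P: LEFT RECURSIVE (starts with P)
P → S S: starts with S
S → c: starts with c

The grammar has direct left recursion on: P.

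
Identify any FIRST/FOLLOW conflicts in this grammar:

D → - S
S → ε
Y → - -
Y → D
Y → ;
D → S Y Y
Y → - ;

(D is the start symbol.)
No FIRST/FOLLOW conflicts.

A FIRST/FOLLOW conflict occurs when a non-terminal N has a nullable alternative N → β (β ⇒* ε) and another alternative N → α with FIRST(α) ∩ FOLLOW(N) ≠ ∅: on such a lookahead the parser cannot decide between expanding α and letting N vanish via β.

Nullable non-terminals: S.
S has a nullable alternative but only one production, so nothing to check.

D, Y have no nullable alternative, so no FIRST/FOLLOW check is needed there.

No FIRST/FOLLOW conflicts found.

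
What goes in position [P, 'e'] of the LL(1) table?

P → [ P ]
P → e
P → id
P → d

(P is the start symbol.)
To find M[P, 'e'], we find productions for P where 'e' is in the predict set (PREDICT(N → α) = (FIRST(α) \ {ε}) ∪ (FOLLOW(N) if α ⇒* ε)).

P → [ P ]: PREDICT = { '[' }
P → e: PREDICT = { 'e' }
  'e' is in predict set, so this production goes in M[P, 'e']
P → id: PREDICT = { 'id' }
P → d: PREDICT = { 'd' }

M[P, 'e'] = P → e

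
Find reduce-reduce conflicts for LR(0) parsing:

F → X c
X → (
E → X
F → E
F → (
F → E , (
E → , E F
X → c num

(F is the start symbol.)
Yes — I1: [F → ( .] vs [X → ( .]

Augment with F' → F and build the canonical LR(0) collection (I0 = CLOSURE({[F' → . F]}), then GOTO on every symbol after a dot until no new states appear). It has 15 states:
  I0: { [E → . , E F], [E → . X], [F → . (], [F → . E , (], [F → . E], [F → . X c], [F' → . F], [X → . (], [X → . c num] }  — shift
  I1: { [F → ( .], [X → ( .] }  — 2 reduces
  I2: { [E → , . E F], [E → . , E F], [E → . X], [X → . (], [X → . c num] }  — shift
  I3: { [F → E . , (], [F → E .] }  — shift, reduce
  I4: { [F' → F .] }  — accept
  I5: { [E → X .], [F → X . c] }  — shift, reduce
  I6: { [X → c . num] }  — shift
  I7: { [X → c num .] }  — reduce
  I8: { [F → X c .] }  — reduce
  I9: { [F → E , . (] }  — shift
  I10: { [F → E , ( .] }  — reduce
  I11: { [X → ( .] }  — reduce
  I12: { [E → , E . F], [E → . , E F], [E → . X], [F → . (], [F → . E , (], [F → . E], [F → . X c], [X → . (], [X → . c num] }  — shift
  I13: { [E → X .] }  — reduce
  I14: { [E → , E F .] }  — reduce

I1 contains complete items [F → ( .], [X → ( .] — reduce-reduce conflict.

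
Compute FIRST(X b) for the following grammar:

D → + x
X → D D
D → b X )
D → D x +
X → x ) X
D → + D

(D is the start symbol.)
FIRST sets of the non-terminals involved (from the grammar, by fixed-point iteration):
  FIRST(X) = { '+', 'b', 'x' }

To compute FIRST(X b), process the symbols left to right:
Symbol X is a non-terminal. Add FIRST(X) \ {ε} = { '+', 'b', 'x' }
X is not nullable (ε ∉ FIRST(X)), so stop here.
FIRST(X b) = { '+', 'b', 'x' }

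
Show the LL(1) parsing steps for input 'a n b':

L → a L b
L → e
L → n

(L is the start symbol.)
Stack is shown with the top on the left.

Stack    Input    Action
------------------------
L $      a n b $  output L → a L b
a L b $  a n b $  match 'a'
L b $    n b $    output L → n
n b $    n b $    match 'n'
b $      b $      match 'b'
$        $        accept

The string is accepted.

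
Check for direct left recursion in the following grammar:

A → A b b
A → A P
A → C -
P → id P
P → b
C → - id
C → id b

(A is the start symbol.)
Direct left recursion occurs when N → N α for some non-terminal N (the right-hand side begins with the left-hand side itself).

A → A b b: LEFT RECURSIVE (starts with A)
A → A P: LEFT RECURSIVE (starts with A)
A → C -: starts with C
P → id P: starts with id
P → b: starts with b
C → - id: starts with '-'
C → id b: starts with id

The grammar has direct left recursion on: A.

Answer: Yes, A is left-recursive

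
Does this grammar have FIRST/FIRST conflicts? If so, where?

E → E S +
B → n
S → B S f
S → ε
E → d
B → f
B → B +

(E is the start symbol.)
Yes. E → E S '+' / E → d on { 'd' }; B → n / B → B '+' on { 'n' }; B → f / B → B '+' on { 'f' }

FIRST sets of the non-terminals at (or reachable through a nullable prefix from) the front of some alternative:
  FIRST(E) = { 'd' }
  FIRST(B) = { 'f', 'n' }

Productions for E:
  E → E S +: FIRST = { 'd' }
  E → d: FIRST = { 'd' }
Productions for B:
  B → n: FIRST = { 'n' }
  B → f: FIRST = { 'f' }
  B → B +: FIRST = { 'f', 'n' }
Productions for S:
  S → B S f: FIRST = { 'f', 'n' }
  S → ε: FIRST = { ε }

Conflict for E: E → E S + and E → d
  Overlap: { 'd' }
Conflict for B: B → n and B → B +
  Overlap: { 'n' }
Conflict for B: B → f and B → B +
  Overlap: { 'f' }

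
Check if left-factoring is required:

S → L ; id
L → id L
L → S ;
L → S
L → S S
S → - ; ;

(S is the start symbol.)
Yes, L has productions with common prefix 'S'

Left-factoring is needed when two productions for the same non-terminal
share a common prefix on the right-hand side.

Productions for S:
  S → L ; id
  S → - ; ;
Productions for L:
  L → id L
  L → S ;
  L → S
  L → S S

Found common prefix 'S' in productions for L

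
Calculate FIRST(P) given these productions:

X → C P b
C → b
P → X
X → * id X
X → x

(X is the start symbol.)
FIRST sets of the other non-terminals involved (by the same procedure, iterated to a fixed point):
  FIRST(X) = { '*', 'b', 'x' }

From P → X:
  - X is a non-terminal: add FIRST(X) \ {ε} = { '*', 'b', 'x' }
    X is not nullable, so stop

Collecting: FIRST(P) = { '*', 'b', 'x' }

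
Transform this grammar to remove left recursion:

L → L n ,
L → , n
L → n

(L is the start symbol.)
L → , n L'
L → n L'
L' → n , L'
L' → ε

L is directly left-recursive. The standard transformation for
  A → A α₁ | ... | A α_m | β₁ | ... | β_n
is
  A  → β₁ A' | ... | β_n A'
  A' → α₁ A' | ... | α_m A' | ε

L → , n becomes L → , n L'
L → n becomes L → n L'
L → L n , becomes L' → n , L'
Add L' → ε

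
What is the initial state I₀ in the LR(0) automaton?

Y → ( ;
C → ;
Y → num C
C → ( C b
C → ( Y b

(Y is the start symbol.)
{ [Y → . ( ;], [Y → . num C], [Y' → . Y] }

First, augment the grammar with Y' → Y
I₀ = CLOSURE({ [Y' → . Y] }):
  [Y' → . Y] has the dot before Y: add [Y → . ( ;], [Y → . num C]
No further items can be added.

I₀ = { [Y → . ( ;], [Y → . num C], [Y' → . Y] }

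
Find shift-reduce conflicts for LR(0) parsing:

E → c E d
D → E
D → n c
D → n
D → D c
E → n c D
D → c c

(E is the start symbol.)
Yes — I5: [E → n c D .] vs [D → D . c]; I8: [D → n .] vs [D → n . c]; I9: [D → n c .] vs [D → . c c]; I11: [D → c c .] vs [E → . c E d]

A shift-reduce conflict occurs when an LR(0) state has both:
  - a complete (reduce) item [A → α .] (dot at the end), and
  - a shift item [B → β . c γ] (dot before a terminal).

Augment with E' → E and build the canonical LR(0) collection (I0 = CLOSURE({[E' → . E]}), then GOTO on every symbol after a dot until no new states appear). It has 14 states:
  I0: { [E → . c E d], [E → . n c D], [E' → . E] }  — shift
  I1: { [E' → E .] }  — accept
  I2: { [E → . c E d], [E → . n c D], [E → c . E d] }  — shift
  I3: { [E → n . c D] }  — shift
  I4: { [D → . D c], [D → . E], [D → . c c], [D → . n c], [D → . n], [E → . c E d], [E → . n c D], [E → n c . D] }  — shift
  I5: { [D → D . c], [E → n c D .] }  — shift, reduce
  I6: { [D → E .] }  — reduce
  I7: { [D → c . c], [E → . c E d], [E → . n c D], [E → c . E d] }  — shift
  I8: { [D → n . c], [D → n .], [E → n . c D] }  — shift, reduce
  I9: { [D → . D c], [D → . E], [D → . c c], [D → . n c], [D → . n], [D → n c .], [E → . c E d], [E → . n c D], [E → n c . D] }  — shift, reduce
  I10: { [E → c E . d] }  — shift
  I11: { [D → c c .], [E → . c E d], [E → . n c D], [E → c . E d] }  — shift, reduce
  I12: { [E → c E d .] }  — reduce
  I13: { [D → D c .] }  — reduce

I5 contains reduce item [E → n c D .] and shift item [D → D . c] — shift-reduce conflict.
I8 contains reduce item [D → n .] and shift items [D → n . c], [E → n . c D] — shift-reduce conflict.
I9 contains reduce item [D → n c .] and shift items [D → . c c], [D → . n], [D → . n c], [E → . c E d], [E → . n c D] — shift-reduce conflict.
I11 contains reduce item [D → c c .] and shift items [E → . c E d], [E → . n c D] — shift-reduce conflict.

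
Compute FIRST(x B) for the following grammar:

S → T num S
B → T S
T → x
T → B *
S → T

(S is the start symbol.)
To compute FIRST(x B), process the symbols left to right:
Symbol x is a terminal. Add 'x' and stop.
FIRST(x B) = { 'x' }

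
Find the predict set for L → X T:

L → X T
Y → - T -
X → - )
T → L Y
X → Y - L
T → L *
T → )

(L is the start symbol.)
PREDICT(L → X T) = (FIRST(RHS) \ {ε}) ∪ (FOLLOW(L) if ε ∈ FIRST(RHS), i.e. RHS ⇒* ε)
FIRST(X) = { '-' }
FIRST(X T) = { '-' }
ε ∉ FIRST(X T), so FOLLOW(L) is not added.
PREDICT(L → X T) = { '-' }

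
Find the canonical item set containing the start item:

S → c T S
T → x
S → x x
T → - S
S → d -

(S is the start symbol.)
{ [S → . c T S], [S → . d -], [S → . x x], [S' → . S] }

First, augment the grammar with S' → S
I₀ = CLOSURE({ [S' → . S] }):
  [S' → . S] has the dot before S: add [S → . c T S], [S → . x x], [S → . d -]
No further items can be added.

I₀ = { [S → . c T S], [S → . d -], [S → . x x], [S' → . S] }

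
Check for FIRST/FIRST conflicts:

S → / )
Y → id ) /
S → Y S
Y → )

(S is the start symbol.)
No FIRST/FIRST conflicts.

FIRST sets of the non-terminals at (or reachable through a nullable prefix from) the front of some alternative:
  FIRST(Y) = { ')', 'id' }

Productions for S:
  S → / ): FIRST = { '/' }
  S → Y S: FIRST = { ')', 'id' }
Productions for Y:
  Y → id ) /: FIRST = { 'id' }
  Y → ): FIRST = { ')' }

All alternatives of each non-terminal have pairwise disjoint FIRST sets.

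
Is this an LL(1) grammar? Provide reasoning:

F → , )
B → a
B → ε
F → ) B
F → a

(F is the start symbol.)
Yes, the grammar is LL(1).

Relevant sets:
  FOLLOW(B) = { $ }

For F:
  PREDICT(F → ',' ')') = { ',' }
  PREDICT(F → ')' B) = { ')' }
  PREDICT(F → a) = { 'a' }
For B:
  PREDICT(B → a) = { 'a' }
  PREDICT(B → ε) = { $ }

All predict sets are disjoint. The grammar IS LL(1).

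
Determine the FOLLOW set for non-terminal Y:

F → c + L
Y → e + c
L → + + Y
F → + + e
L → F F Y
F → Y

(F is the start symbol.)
In L → + + Y: Y is at the end, add FOLLOW(L)
In L → F F Y: Y is at the end, add FOLLOW(L)
In F → Y: Y is at the end, add FOLLOW(F)

The FOLLOW sets referred to above (computed the same way, to a fixed point):
  FOLLOW(L) = { $, '+', 'c', 'e' }
  FOLLOW(F) = { $, '+', 'c', 'e' }

Taking the union: FOLLOW(Y) = { $, '+', 'c', 'e' }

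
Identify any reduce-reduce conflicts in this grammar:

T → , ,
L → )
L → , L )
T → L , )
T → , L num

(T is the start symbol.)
A reduce-reduce conflict occurs when an LR(0) state has two complete items [A → α .] and [B → β .] — both call for a reduction, and with no lookahead the parser cannot choose between them.

Augment with T' → T and build the canonical LR(0) collection (I0 = CLOSURE({[T' → . T]}), then GOTO on every symbol after a dot until no new states appear). It has 13 states:
  I0: { [L → . )], [L → . , L )], [T → . , ,], [T → . , L num], [T → . L , )], [T' → . T] }  — shift
  I1: { [L → ) .] }  — reduce
  I2: { [L → , . L )], [L → . )], [L → . , L )], [T → , . ,], [T → , . L num] }  — shift
  I3: { [T → L . , )] }  — shift
  I4: { [T' → T .] }  — accept
  I5: { [T → L , . )] }  — shift
  I6: { [T → L , ) .] }  — reduce
  I7: { [L → , . L )], [L → . )], [L → . , L )], [T → , , .] }  — shift, reduce
  I8: { [L → , L . )], [T → , L . num] }  — shift
  I9: { [L → , L ) .] }  — reduce
  I10: { [T → , L num .] }  — reduce
  I11: { [L → , . L )], [L → . )], [L → . , L )] }  — shift
  I12: { [L → , L . )] }  — shift

No state contains more than one complete item.

Answer: No reduce-reduce conflicts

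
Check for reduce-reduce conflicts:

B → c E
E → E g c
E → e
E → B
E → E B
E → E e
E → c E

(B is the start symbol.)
A reduce-reduce conflict occurs when an LR(0) state has two complete items [A → α .] and [B → β .] — both call for a reduction, and with no lookahead the parser cannot choose between them.

Augment with B' → B and build the canonical LR(0) collection (I0 = CLOSURE({[B' → . B]}), then GOTO on every symbol after a dot until no new states appear). It has 12 states:
  I0: { [B → . c E], [B' → . B] }  — shift
  I1: { [B' → B .] }  — accept
  I2: { [B → . c E], [B → c . E], [E → . B], [E → . E B], [E → . E e], [E → . E g c], [E → . c E], [E → . e] }  — shift
  I3: { [E → B .] }  — reduce
  I4: { [B → . c E], [B → c E .], [E → E . B], [E → E . e], [E → E . g c] }  — shift, reduce
  I5: { [B → . c E], [B → c . E], [E → . B], [E → . E B], [E → . E e], [E → . E g c], [E → . c E], [E → . e], [E → c . E] }  — shift
  I6: { [E → e .] }  — reduce
  I7: { [B → . c E], [B → c E .], [E → E . B], [E → E . e], [E → E . g c], [E → c E .] }  — shift, 2 reduces
  I8: { [E → E B .] }  — reduce
  I9: { [E → E e .] }  — reduce
  I10: { [E → E g . c] }  — shift
  I11: { [E → E g c .] }  — reduce

I7 contains complete items [B → c E .], [E → c E .] — reduce-reduce conflict.

Answer: Yes — I7: [B → c E .] vs [E → c E .]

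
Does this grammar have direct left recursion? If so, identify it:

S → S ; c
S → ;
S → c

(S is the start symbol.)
Yes, S is left-recursive

S → S ; c: LEFT RECURSIVE (starts with S)
S → ;: starts with ';'
S → c: starts with c

The grammar has direct left recursion on: S.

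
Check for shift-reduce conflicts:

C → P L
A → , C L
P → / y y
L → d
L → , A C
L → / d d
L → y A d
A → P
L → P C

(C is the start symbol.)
No shift-reduce conflicts

Augment with C' → C and build the canonical LR(0) collection (I0 = CLOSURE({[C' → . C]}), then GOTO on every symbol after a dot until no new states appear). It has 23 states:
  I0: { [C → . P L], [C' → . C], [P → . / y y] }  — shift
  I1: { [P → / . y y] }  — shift
  I2: { [C' → C .] }  — accept
  I3: { [C → P . L], [L → . , A C], [L → . / d d], [L → . P C], [L → . d], [L → . y A d], [P → . / y y] }  — shift
  I4: { [A → . , C L], [A → . P], [L → , . A C], [P → . / y y] }  — shift
  I5: { [L → / . d d], [P → / . y y] }  — shift
  I6: { [C → P L .] }  — reduce
  I7: { [C → . P L], [L → P . C], [P → . / y y] }  — shift
  I8: { [L → d .] }  — reduce
  I9: { [A → . , C L], [A → . P], [L → y . A d], [P → . / y y] }  — shift
  I10: { [A → , . C L], [C → . P L], [P → . / y y] }  — shift
  I11: { [L → y A . d] }  — shift
  I12: { [A → P .] }  — reduce
  I13: { [L → y A d .] }  — reduce
  I14: { [A → , C . L], [L → . , A C], [L → . / d d], [L → . P C], [L → . d], [L → . y A d], [P → . / y y] }  — shift
  I15: { [A → , C L .] }  — reduce
  I16: { [L → P C .] }  — reduce
  I17: { [L → / d . d] }  — shift
  I18: { [P → / y . y] }  — shift
  I19: { [P → / y y .] }  — reduce
  I20: { [L → / d d .] }  — reduce
  I21: { [C → . P L], [L → , A . C], [P → . / y y] }  — shift
  I22: { [L → , A C .] }  — reduce

No state contains both a complete item and a shift item.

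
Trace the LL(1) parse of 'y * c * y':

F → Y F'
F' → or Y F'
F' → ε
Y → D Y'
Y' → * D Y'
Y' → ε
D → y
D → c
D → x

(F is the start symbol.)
Stack is shown with the top on the left.

Stack        Input        Action
--------------------------------
F $          y * c * y $  output F → Y F'
Y F' $       y * c * y $  output Y → D Y'
D Y' F' $    y * c * y $  output D → y
y Y' F' $    y * c * y $  match 'y'
Y' F' $      * c * y $    output Y' → * D Y'
* D Y' F' $  * c * y $    match '*'
D Y' F' $    c * y $      output D → c
c Y' F' $    c * y $      match 'c'
Y' F' $      * y $        output Y' → * D Y'
* D Y' F' $  * y $        match '*'
D Y' F' $    y $          output D → y
y Y' F' $    y $          match 'y'
Y' F' $      $            output Y' → ε
F' $         $            output F' → ε
$            $            accept

The string is accepted.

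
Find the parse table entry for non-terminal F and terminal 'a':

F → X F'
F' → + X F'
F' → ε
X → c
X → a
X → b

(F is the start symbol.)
To find M[F, 'a'], we find productions for F where 'a' is in the predict set (PREDICT(N → α) = (FIRST(α) \ {ε}) ∪ (FOLLOW(N) if α ⇒* ε)).

Relevant sets:
  FIRST(X) = { 'a', 'b', 'c' }

F → X F': PREDICT = { 'a', 'b', 'c' }
  'a' is in predict set, so this production goes in M[F, 'a']

M[F, 'a'] = F → X F'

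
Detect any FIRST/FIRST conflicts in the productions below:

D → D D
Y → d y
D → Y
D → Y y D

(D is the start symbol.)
Yes. D → D D / D → Y on { 'd' }; D → D D / D → Y y D on { 'd' }; D → Y / D → Y y D on { 'd' }

FIRST sets of the non-terminals at (or reachable through a nullable prefix from) the front of some alternative:
  FIRST(D) = { 'd' }
  FIRST(Y) = { 'd' }

Productions for D:
  D → D D: FIRST = { 'd' }
  D → Y: FIRST = { 'd' }
  D → Y y D: FIRST = { 'd' }
Y has only one production, so no FIRST/FIRST conflict is possible there.

Conflict for D: D → D D and D → Y
  Overlap: { 'd' }
Conflict for D: D → D D and D → Y y D
  Overlap: { 'd' }
Conflict for D: D → Y and D → Y y D
  Overlap: { 'd' }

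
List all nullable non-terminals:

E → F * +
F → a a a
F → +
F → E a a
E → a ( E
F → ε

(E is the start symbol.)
{ 'F' }

A non-terminal is nullable if it can derive ε (the empty string): either it has an ε-production, or it has a production whose right-hand side consists entirely of nullable non-terminals.

ε-productions: F → ε
So F is immediately nullable.
No further non-terminal can be added: every production for the remaining non-terminals contains a terminal or a non-nullable non-terminal.
Nullable = { 'F' }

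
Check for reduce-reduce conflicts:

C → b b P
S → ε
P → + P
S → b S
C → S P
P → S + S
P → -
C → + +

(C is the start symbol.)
Augment with C' → C and build the canonical LR(0) collection (I0 = CLOSURE({[C' → . C]}), then GOTO on every symbol after a dot until no new states appear). It has 18 states:
  I0: { [C → . + +], [C → . S P], [C → . b b P], [C' → . C], [S → . b S], [S → .] }  — shift, reduce
  I1: { [C → + . +] }  — shift
  I2: { [C' → C .] }  — accept
  I3: { [C → S . P], [P → . + P], [P → . -], [P → . S + S], [S → . b S], [S → .] }  — shift, reduce
  I4: { [C → b . b P], [S → . b S], [S → .], [S → b . S] }  — shift, reduce
  I5: { [S → b S .] }  — reduce
  I6: { [C → b b . P], [P → . + P], [P → . -], [P → . S + S], [S → . b S], [S → .], [S → b . S] }  — shift, reduce
  I7: { [P → + . P], [P → . + P], [P → . -], [P → . S + S], [S → . b S], [S → .] }  — shift, reduce
  I8: { [P → - .] }  — reduce
  I9: { [C → b b P .] }  — reduce
  I10: { [P → S . + S], [S → b S .] }  — shift, reduce
  I11: { [S → . b S], [S → .], [S → b . S] }  — shift, reduce
  I12: { [P → S + . S], [S → . b S], [S → .] }  — shift, reduce
  I13: { [P → S + S .] }  — reduce
  I14: { [P → + P .] }  — reduce
  I15: { [P → S . + S] }  — shift
  I16: { [C → S P .] }  — reduce
  I17: { [C → + + .] }  — reduce

No state contains more than one complete item.

Answer: No reduce-reduce conflicts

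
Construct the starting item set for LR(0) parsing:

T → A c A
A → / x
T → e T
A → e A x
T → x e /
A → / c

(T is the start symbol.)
{ [A → . / c], [A → . / x], [A → . e A x], [T → . A c A], [T → . e T], [T → . x e /], [T' → . T] }

First, augment the grammar with T' → T
I₀ = CLOSURE({ [T' → . T] }):
  [T' → . T] has the dot before T: add [T → . A c A], [T → . e T], [T → . x e /]
  [T → . A c A] has the dot before A: add [A → . / x], [A → . e A x], [A → . / c]
No further items can be added.

I₀ = { [A → . / c], [A → . / x], [A → . e A x], [T → . A c A], [T → . e T], [T → . x e /], [T' → . T] }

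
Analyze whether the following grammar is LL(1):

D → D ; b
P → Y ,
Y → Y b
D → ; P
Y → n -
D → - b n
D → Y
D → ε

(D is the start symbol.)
Relevant sets:
  FIRST(D) = { '-', ';', 'n', ε }
  FIRST(Y) = { 'n' }
  FOLLOW(D) = { $, ';' }

For D:
  PREDICT(D → D ';' b) = { '-', ';', 'n' }
  PREDICT(D → ';' P) = { ';' }
  PREDICT(D → '-' b n) = { '-' }
  PREDICT(D → Y) = { 'n' }
  PREDICT(D → ε) = { $, ';' }
For Y:
  PREDICT(Y → Y b) = { 'n' }
  PREDICT(Y → n '-') = { 'n' }
P has a single production, so nothing to check there.

Conflict found: Predict set conflict for D: { ';' }
The grammar is NOT LL(1).

Answer: No. Predict set conflict for D: { ';' }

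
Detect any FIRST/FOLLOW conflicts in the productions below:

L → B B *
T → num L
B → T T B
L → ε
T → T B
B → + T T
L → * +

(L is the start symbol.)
Yes. L → B B '*' with FOLLOW(L) on { '+', 'num' }; L → '*' '+' with FOLLOW(L) on { '*' }

Nullable non-terminals: L.
FIRST sets used below: FIRST(B) = { '+', 'num' }

L: nullable alternative(s) L → ε; FOLLOW(L) = { $, '*', '+', 'num' }
  L → B B *: FIRST \ {ε} = { '+', 'num' } — overlaps FOLLOW(L) on { '+', 'num' }: CONFLICT
  L → ε: FIRST \ {ε} = { } — this is the only nullable alternative, skip
  L → * +: FIRST \ {ε} = { '*' } — overlaps FOLLOW(L) on { '*' }: CONFLICT

B, T have no nullable alternative, so no FIRST/FOLLOW check is needed there.

So the grammar has 2 FIRST/FOLLOW conflicts (marked CONFLICT above).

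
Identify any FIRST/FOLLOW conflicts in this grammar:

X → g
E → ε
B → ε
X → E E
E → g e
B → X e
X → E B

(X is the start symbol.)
A FIRST/FOLLOW conflict occurs when a non-terminal N has a nullable alternative N → β (β ⇒* ε) and another alternative N → α with FIRST(α) ∩ FOLLOW(N) ≠ ∅: on such a lookahead the parser cannot decide between expanding α and letting N vanish via β.

Nullable non-terminals: B, E, X.
FIRST sets used below: FIRST(X) = { 'e', 'g', ε }, FIRST(E) = { 'g', ε }, FIRST(B) = { 'e', 'g', ε }

B: nullable alternative(s) B → ε; FOLLOW(B) = { $, 'e' }
  B → ε: FIRST \ {ε} = { } — this is the only nullable alternative, skip
  B → X e: FIRST \ {ε} = { 'e', 'g' } — overlaps FOLLOW(B) on { 'e' }: CONFLICT

E: nullable alternative(s) E → ε; FOLLOW(E) = { $, 'e', 'g' }
  E → ε: FIRST \ {ε} = { } — this is the only nullable alternative, skip
  E → g e: FIRST \ {ε} = { 'g' } — overlaps FOLLOW(E) on { 'g' }: CONFLICT

X: nullable alternative(s) X → E E, X → E B; FOLLOW(X) = { $, 'e' }
  X → g: FIRST \ {ε} = { 'g' } — disjoint from FOLLOW(X)
  X → E E: FIRST \ {ε} = { 'g' } — disjoint from FOLLOW(X)
  X → E B: FIRST \ {ε} = { 'e', 'g' } — overlaps FOLLOW(X) on { 'e' }: CONFLICT

So the grammar has 3 FIRST/FOLLOW conflicts (marked CONFLICT above).

Answer: Yes. X → E B with FOLLOW(X) on { 'e' }; E → g e with FOLLOW(E) on { 'g' }; B → X e with FOLLOW(B) on { 'e' }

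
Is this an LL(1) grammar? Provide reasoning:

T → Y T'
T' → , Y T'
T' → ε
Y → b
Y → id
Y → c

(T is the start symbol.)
A grammar is LL(1) if for each non-terminal N with multiple productions, the predict sets of those productions are pairwise disjoint, where PREDICT(N → α) = (FIRST(α) \ {ε}) ∪ (FOLLOW(N) if α ⇒* ε).

Relevant sets:
  FOLLOW(T') = { $ }

For T':
  PREDICT(T' → ',' Y T') = { ',' }
  PREDICT(T' → ε) = { $ }
For Y:
  PREDICT(Y → b) = { 'b' }
  PREDICT(Y → id) = { 'id' }
  PREDICT(Y → c) = { 'c' }
T has a single production, so nothing to check there.

All predict sets are disjoint. The grammar IS LL(1).

Answer: Yes, the grammar is LL(1).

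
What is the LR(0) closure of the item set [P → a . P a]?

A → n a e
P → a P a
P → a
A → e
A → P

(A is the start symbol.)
{ [P → . a P a], [P → . a], [P → a . P a] }

To compute CLOSURE, for each item [A → α.Bβ] where B is a non-terminal, add [B → .γ] for all productions B → γ; repeat for the newly added items until nothing changes.

Start with: [P → a . P a]
  [P → a . P a] has the dot before P: add [P → . a P a], [P → . a]
No further items can be added.

CLOSURE = { [P → . a P a], [P → . a], [P → a . P a] }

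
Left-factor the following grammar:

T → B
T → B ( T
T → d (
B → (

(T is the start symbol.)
Left-factoring transforms A → αβ₁ | αβ₂ into A → αA' and A' → β₁ | β₂
(α is the longest common prefix among the alternatives). Repeat until
no nonterminal has two alternatives with a common prefix.

Round 1: T has alternatives sharing prefix 'B'. Introduce T': T → B T'
  Add: T' → ε
  Add: T' → ( T

No remaining common prefixes — done.

Resulting grammar:
T → B T'
T' → ε
T' → ( T
T → d (
B → (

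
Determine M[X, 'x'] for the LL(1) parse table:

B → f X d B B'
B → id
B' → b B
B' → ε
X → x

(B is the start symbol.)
To find M[X, 'x'], we find productions for X where 'x' is in the predict set (PREDICT(N → α) = (FIRST(α) \ {ε}) ∪ (FOLLOW(N) if α ⇒* ε)).

X → x: PREDICT = { 'x' }
  'x' is in predict set, so this production goes in M[X, 'x']

M[X, 'x'] = X → x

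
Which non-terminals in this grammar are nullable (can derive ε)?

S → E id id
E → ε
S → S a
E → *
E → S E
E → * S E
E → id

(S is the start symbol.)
A non-terminal is nullable if it can derive ε (the empty string): either it has an ε-production, or it has a production whose right-hand side consists entirely of nullable non-terminals.

ε-productions: E → ε
So E is immediately nullable.
No further non-terminal can be added: every production for the remaining non-terminals contains a terminal or a non-nullable non-terminal.
Nullable = { 'E' }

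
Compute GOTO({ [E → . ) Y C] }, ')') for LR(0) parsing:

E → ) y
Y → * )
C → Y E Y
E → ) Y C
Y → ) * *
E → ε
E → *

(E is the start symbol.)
GOTO(I, ')') = CLOSURE({ [A → αX.β] : [A → α.Xβ] ∈ I, X = ')' })

Items with dot before ')', with the dot advanced:
  [E → . ) Y C] → [E → ) . Y C]
Closure of the advanced items:
  [E → ) . Y C] has the dot before Y: add [Y → . * )], [Y → . ) * *]

GOTO = { [E → ) . Y C], [Y → . ) * *], [Y → . * )] }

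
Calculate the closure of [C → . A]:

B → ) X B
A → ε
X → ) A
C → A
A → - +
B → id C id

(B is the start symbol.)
Start with: [C → . A]
  [C → . A] has the dot before A: add [A → .], [A → . - +]
No further items can be added.

CLOSURE = { [A → . - +], [A → .], [C → . A] }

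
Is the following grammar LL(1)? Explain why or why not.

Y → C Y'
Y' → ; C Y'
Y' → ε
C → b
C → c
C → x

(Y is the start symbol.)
Yes, the grammar is LL(1).

A grammar is LL(1) if for each non-terminal N with multiple productions, the predict sets of those productions are pairwise disjoint, where PREDICT(N → α) = (FIRST(α) \ {ε}) ∪ (FOLLOW(N) if α ⇒* ε).

Relevant sets:
  FOLLOW(Y') = { $ }

For Y':
  PREDICT(Y' → ';' C Y') = { ';' }
  PREDICT(Y' → ε) = { $ }
For C:
  PREDICT(C → b) = { 'b' }
  PREDICT(C → c) = { 'c' }
  PREDICT(C → x) = { 'x' }
Y has a single production, so nothing to check there.

All predict sets are disjoint. The grammar IS LL(1).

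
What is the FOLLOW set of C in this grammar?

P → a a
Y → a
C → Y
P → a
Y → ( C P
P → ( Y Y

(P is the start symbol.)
In Y → ( C P: C is followed by P, add FIRST(P) \ {ε} = { '(', 'a' }

Taking the union: FOLLOW(C) = { '(', 'a' }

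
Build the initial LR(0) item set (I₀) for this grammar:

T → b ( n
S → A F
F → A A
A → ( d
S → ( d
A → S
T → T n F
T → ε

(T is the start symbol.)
First, augment the grammar with T' → T
I₀ = CLOSURE({ [T' → . T] }):
  [T' → . T] has the dot before T: add [T → . b ( n], [T → . T n F], [T → .]
No further items can be added.

I₀ = { [T → . T n F], [T → . b ( n], [T → .], [T' → . T] }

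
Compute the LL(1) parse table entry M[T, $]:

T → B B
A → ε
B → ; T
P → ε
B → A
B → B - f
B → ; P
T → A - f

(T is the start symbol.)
T → B B

To find M[T, $], we find productions for T where $ is in the predict set (PREDICT(N → α) = (FIRST(α) \ {ε}) ∪ (FOLLOW(N) if α ⇒* ε)).

Relevant sets:
  FIRST(B) = { '-', ';', ε }
  FIRST(A) = { ε }
  FOLLOW(T) = { $, '-', ';' }

T → B B: PREDICT = { $, '-', ';' }
  $ is in predict set, so this production goes in M[T, $]
T → A - f: PREDICT = { '-' }

M[T, $] = T → B B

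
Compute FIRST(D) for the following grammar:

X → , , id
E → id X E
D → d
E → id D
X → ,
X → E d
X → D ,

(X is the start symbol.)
To compute FIRST(D), examine every production with D on the left-hand side, reading each right-hand side left to right until a non-nullable symbol is reached.

From D → d:
  - d is a terminal: add 'd' and stop

Collecting: FIRST(D) = { 'd' }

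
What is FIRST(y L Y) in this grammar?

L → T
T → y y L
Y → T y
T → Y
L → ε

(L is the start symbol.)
To compute FIRST(y L Y), process the symbols left to right:
Symbol y is a terminal. Add 'y' and stop.
FIRST(y L Y) = { 'y' }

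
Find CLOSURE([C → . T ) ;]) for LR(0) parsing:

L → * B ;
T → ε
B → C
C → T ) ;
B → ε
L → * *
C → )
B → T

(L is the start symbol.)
To compute CLOSURE, for each item [A → α.Bβ] where B is a non-terminal, add [B → .γ] for all productions B → γ; repeat for the newly added items until nothing changes.

Start with: [C → . T ) ;]
  [C → . T ) ;] has the dot before T: add [T → .]
No further items can be added.

CLOSURE = { [C → . T ) ;], [T → .] }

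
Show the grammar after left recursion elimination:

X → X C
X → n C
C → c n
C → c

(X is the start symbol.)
X → n C X'
X' → C X'
X' → ε
C → c n
C → c

X is directly left-recursive. The standard transformation for
  A → A α₁ | ... | A α_m | β₁ | ... | β_n
is
  A  → β₁ A' | ... | β_n A'
  A' → α₁ A' | ... | α_m A' | ε

X → n C becomes X → n C X'
X → X C becomes X' → C X'
Add X' → ε

Productions for other non-terminals are unchanged:
  C → c n
  C → c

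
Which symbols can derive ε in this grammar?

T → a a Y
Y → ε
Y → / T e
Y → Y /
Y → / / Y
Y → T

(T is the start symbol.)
{ 'Y' }

ε-productions: Y → ε
So Y is immediately nullable.
No further non-terminal can be added: every production for the remaining non-terminals contains a terminal or a non-nullable non-terminal.
Nullable = { 'Y' }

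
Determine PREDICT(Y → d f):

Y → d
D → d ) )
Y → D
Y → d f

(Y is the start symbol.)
{ 'd' }

PREDICT(Y → d f) = (FIRST(RHS) \ {ε}) ∪ (FOLLOW(Y) if ε ∈ FIRST(RHS), i.e. RHS ⇒* ε)
FIRST(d f) = { 'd' }
ε ∉ FIRST(d f), so FOLLOW(Y) is not added.
PREDICT(Y → d f) = { 'd' }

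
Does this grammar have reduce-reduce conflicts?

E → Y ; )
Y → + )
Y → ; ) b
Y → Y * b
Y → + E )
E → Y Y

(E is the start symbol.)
Augment with E' → E and build the canonical LR(0) collection (I0 = CLOSURE({[E' → . E]}), then GOTO on every symbol after a dot until no new states appear). It has 15 states:
  I0: { [E → . Y ; )], [E → . Y Y], [E' → . E], [Y → . + )], [Y → . + E )], [Y → . ; ) b], [Y → . Y * b] }  — shift
  I1: { [E → . Y ; )], [E → . Y Y], [Y → + . )], [Y → + . E )], [Y → . + )], [Y → . + E )], [Y → . ; ) b], [Y → . Y * b] }  — shift
  I2: { [Y → ; . ) b] }  — shift
  I3: { [E' → E .] }  — accept
  I4: { [E → Y . ; )], [E → Y . Y], [Y → . + )], [Y → . + E )], [Y → . ; ) b], [Y → . Y * b], [Y → Y . * b] }  — shift
  I5: { [Y → Y * . b] }  — shift
  I6: { [E → Y ; . )], [Y → ; . ) b] }  — shift
  I7: { [E → Y Y .], [Y → Y . * b] }  — shift, reduce
  I8: { [E → Y ; ) .], [Y → ; ) . b] }  — shift, reduce
  I9: { [Y → ; ) b .] }  — reduce
  I10: { [Y → Y * b .] }  — reduce
  I11: { [Y → ; ) . b] }  — shift
  I12: { [Y → + ) .] }  — reduce
  I13: { [Y → + E . )] }  — shift
  I14: { [Y → + E ) .] }  — reduce

No state contains more than one complete item.

Answer: No reduce-reduce conflicts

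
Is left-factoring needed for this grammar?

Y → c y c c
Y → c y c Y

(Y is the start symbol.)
Left-factoring is needed when two productions for the same non-terminal
share a common prefix on the right-hand side.

Productions for Y:
  Y → c y c c
  Y → c y c Y

Found common prefix 'c y c' in productions for Y

Answer: Yes, Y has productions with common prefix 'c y c'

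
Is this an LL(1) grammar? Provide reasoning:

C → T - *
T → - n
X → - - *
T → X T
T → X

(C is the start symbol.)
A grammar is LL(1) if for each non-terminal N with multiple productions, the predict sets of those productions are pairwise disjoint, where PREDICT(N → α) = (FIRST(α) \ {ε}) ∪ (FOLLOW(N) if α ⇒* ε).

Relevant sets:
  FIRST(X) = { '-' }

For T:
  PREDICT(T → '-' n) = { '-' }
  PREDICT(T → X T) = { '-' }
  PREDICT(T → X) = { '-' }
C, X have a single production, so nothing to check there.

Conflict found: Predict set conflict for T: { '-' }
The grammar is NOT LL(1).

Answer: No. Predict set conflict for T: { '-' }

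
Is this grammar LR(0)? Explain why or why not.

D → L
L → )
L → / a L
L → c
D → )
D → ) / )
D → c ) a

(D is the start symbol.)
No. Shift-reduce conflict between [D → ) .] and [D → ) . / )]

A grammar is LR(0) if no state in the canonical LR(0) collection has:
  - both a shift item (dot before a terminal) and a complete item (shift-reduce conflict), or
  - two or more complete items (reduce-reduce conflict; the accept item [D' → D .] counts as a complete item here).

Augment with D' → D and build the canonical LR(0) collection (I0 = CLOSURE({[D' → . D]}), then GOTO on every symbol after a dot until no new states appear). It has 14 states:
  I0: { [D → . ) / )], [D → . )], [D → . L], [D → . c ) a], [D' → . D], [L → . )], [L → . / a L], [L → . c] }  — shift
  I1: { [D → ) . / )], [D → ) .], [L → ) .] }  — shift, 2 reduces
  I2: { [L → / . a L] }  — shift
  I3: { [D' → D .] }  — accept
  I4: { [D → L .] }  — reduce
  I5: { [D → c . ) a], [L → c .] }  — shift, reduce
  I6: { [D → c ) . a] }  — shift
  I7: { [D → c ) a .] }  — reduce
  I8: { [L → . )], [L → . / a L], [L → . c], [L → / a . L] }  — shift
  I9: { [L → ) .] }  — reduce
  I10: { [L → / a L .] }  — reduce
  I11: { [L → c .] }  — reduce
  I12: { [D → ) / . )] }  — shift
  I13: { [D → ) / ) .] }  — reduce

Conflict in state I1:
  Shift-reduce conflict between [D → ) .] and [D → ) . / )]
So the grammar is NOT LR(0).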